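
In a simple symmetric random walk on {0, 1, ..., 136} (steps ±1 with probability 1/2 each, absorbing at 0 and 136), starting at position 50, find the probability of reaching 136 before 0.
P(hit 136 before 0) = 50/136 = 25/68

Let u_k = P(hit 136 before 0 | start at k). Then u_0 = 0, u_136 = 1, and u_k = u_{k-1}/2 + u_{k+1}/2 for 1 ≤ k ≤ 135. This harmonic recurrence is solved by u_k = k/136, giving u_50 = 50/136 = 25/68.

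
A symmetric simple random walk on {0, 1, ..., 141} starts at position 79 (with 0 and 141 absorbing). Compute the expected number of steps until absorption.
E[τ | X_0 = 79] = 4898

Let v_k = E[τ | X_0 = k]. Boundary: v_0 = v_141 = 0. Recurrence: v_k = 1 + (v_{k-1} + v_{k+1})/2 for 1 ≤ k ≤ 140. The particular solution to v_k − (v_{k-1} + v_{k+1})/2 = 1 is v_k = −k^2. Adding homogeneous solution A + B k and matching boundaries gives v_k = k (141 − k). Substituting k = 79: v_79 = 79 · 62 = 4898.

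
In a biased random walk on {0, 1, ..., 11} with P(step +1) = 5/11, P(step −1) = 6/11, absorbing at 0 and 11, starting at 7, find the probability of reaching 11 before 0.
P(hit 11 before 0) = (1 − (6/5)^7) / (1 − (6/5)^11) = 126131875/313968931

Let u_k denote P(reach 11 before 0 | start at k). Boundary: u_0 = 0, u_11 = 1. Recurrence: u_k = 5/11·u_{k+1} + 6/11·u_{k-1} for 1 ≤ k ≤ 10. Try u_k = A + B·r^k with r = q/p = (6/11)/(5/11) = 6/5. Substitution satisfies the recurrence; boundary conditions give:
  u_k = (1 − r^k) / (1 − r^N) = (1 − (6/5)^7) / (1 − (6/5)^11) = 126131875/313968931.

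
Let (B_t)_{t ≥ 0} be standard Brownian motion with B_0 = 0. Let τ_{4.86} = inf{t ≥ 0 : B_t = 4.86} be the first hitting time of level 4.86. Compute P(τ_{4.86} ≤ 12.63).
P(τ_{4.86} ≤ 12.63) = 2(1 − Φ(4.86/√12.63)) = 2(1 − Φ(1.3675)) ≈ 0.1715

By the reflection principle for standard BM, P(τ_b ≤ t) = 2 · P(B_t ≥ b). Since B_t ~ N(0, t), P(B_t ≥ 4.86) = 1 − Φ(4.86/√t) = 1 − Φ(4.86/√12.63) = 1 − Φ(1.3675) ≈ 0.08573. Doubling: P(τ_{4.86} ≤ 12.63) ≈ 2 · 0.08573 = 0.17146 ≈ 0.1715.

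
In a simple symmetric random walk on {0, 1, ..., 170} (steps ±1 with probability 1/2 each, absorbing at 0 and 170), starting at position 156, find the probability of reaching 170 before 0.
P(hit 170 before 0) = 156/170 = 78/85

Let u_k = P(hit 170 before 0 | start at k). Then u_0 = 0, u_170 = 1, and u_k = u_{k-1}/2 + u_{k+1}/2 for 1 ≤ k ≤ 169. This harmonic recurrence is solved by u_k = k/170, giving u_156 = 156/170 = 78/85.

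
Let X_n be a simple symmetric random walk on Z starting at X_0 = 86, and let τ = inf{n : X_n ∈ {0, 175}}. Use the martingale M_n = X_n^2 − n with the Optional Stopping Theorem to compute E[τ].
E[τ] = 7654

M_n = X_n^2 − n is a martingale (since E[X_{n+1}^2 | F_n] = X_n^2 + 1). By OST (τ has finite mean in a bounded region), E[M_τ] = E[M_0] = X_0^2 − 0 = 86^2 = 7396. Also E[M_τ] = E[X_τ^2] − E[τ]. The walk exits at 0 or 175, with P(hit 175 first) = 86/175, so E[X_τ^2] = 175^2 · 86/175 + 0 = 15050. Thus E[τ] = E[X_τ^2] − E[M_τ] = 15050 − 7396 = 7654 = 86(175 − 86) = 7654.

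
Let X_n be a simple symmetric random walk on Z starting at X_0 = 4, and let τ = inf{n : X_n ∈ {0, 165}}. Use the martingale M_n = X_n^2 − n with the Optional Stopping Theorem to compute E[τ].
E[τ] = 644

M_n = X_n^2 − n is a martingale (since E[X_{n+1}^2 | F_n] = X_n^2 + 1). By OST (τ has finite mean in a bounded region), E[M_τ] = E[M_0] = X_0^2 − 0 = 4^2 = 16. Also E[M_τ] = E[X_τ^2] − E[τ]. The walk exits at 0 or 165, with P(hit 165 first) = 4/165, so E[X_τ^2] = 165^2 · 4/165 + 0 = 660. Thus E[τ] = E[X_τ^2] − E[M_τ] = 660 − 16 = 644 = 4(165 − 4) = 644.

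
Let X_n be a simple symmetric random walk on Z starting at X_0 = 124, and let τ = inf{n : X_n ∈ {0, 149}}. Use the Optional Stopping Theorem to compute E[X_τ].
E[X_τ] = 124

X_n is a martingale and τ is a bounded-mean stopping time (indeed τ is finite a.s. with bounded expectation since the walk is in a bounded region). By the OST, E[X_τ] = E[X_0] = 124. Equivalently: E[X_τ] = 149 · P(hit 149 first) + 0 · P(hit 0 first) = 149 · (124/149) = 124.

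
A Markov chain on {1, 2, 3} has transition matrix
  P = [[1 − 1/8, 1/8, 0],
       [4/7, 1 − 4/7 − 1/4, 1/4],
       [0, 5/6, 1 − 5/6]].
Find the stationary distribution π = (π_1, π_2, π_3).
π = (320/411, 70/411, 7/137)

This is a birth-death chain on three states, which satisfies detailed balance: π_1 · P_{12} = π_2 · P_{21} and π_2 · P_{23} = π_3 · P_{32}.
From π_1 · 1/8 = π_2 · 4/7: π_2/π_1 = (1/8)/(4/7) = 7/32.
From π_2 · 1/4 = π_3 · 5/6: π_3/π_2 = (1/4)/(5/6) = 3/10.
Take π_1 proportional to 1; then unnormalized π = (1, 7/32, 21/320). Normalize by dividing by the sum 411/320:
  π = (320/411, 70/411, 7/137).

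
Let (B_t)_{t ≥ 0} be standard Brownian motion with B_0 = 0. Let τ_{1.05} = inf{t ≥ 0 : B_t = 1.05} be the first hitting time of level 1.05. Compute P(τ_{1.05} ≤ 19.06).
P(τ_{1.05} ≤ 19.06) = 2(1 − Φ(1.05/√19.06)) = 2(1 − Φ(0.2405)) ≈ 0.8099

By the reflection principle for standard BM, P(τ_b ≤ t) = 2 · P(B_t ≥ b). Since B_t ~ N(0, t), P(B_t ≥ 1.05) = 1 − Φ(1.05/√t) = 1 − Φ(1.05/√19.06) = 1 − Φ(0.2405) ≈ 0.40497. Doubling: P(τ_{1.05} ≤ 19.06) ≈ 2 · 0.40497 = 0.80994 ≈ 0.8099.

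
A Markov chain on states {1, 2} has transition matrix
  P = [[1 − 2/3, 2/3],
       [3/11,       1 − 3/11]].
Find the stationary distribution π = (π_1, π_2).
π_1 = 9/31, π_2 = 22/31

Solve πP = π with π_1 + π_2 = 1. From πP = π: π_1 · (1 − 2/3) + π_2 · 3/11 = π_1 ⇒ π_2 · 3/11 = π_1 · 2/3 ⇒ π_2/π_1 = (2/3)/(3/11) = 22/9. Together with π_1 + π_2 = 1:
  π_1 = (3/11)/(2/3 + 3/11) = (3/11)/(31/33) = 9/31,
  π_2 = (2/3)/(2/3 + 3/11) = (2/3)/(31/33) = 22/31.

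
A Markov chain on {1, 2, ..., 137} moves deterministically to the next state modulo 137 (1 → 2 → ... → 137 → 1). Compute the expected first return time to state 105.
E[T_105 | X_0 = 105] = 137

The chain cycles deterministically, so starting at state 105 it returns in exactly 137 steps. Equivalently, the stationary distribution is uniform π_j = 1/137 for every state j, so by Kac's formula E[T_105] = 1/π_105 = 137.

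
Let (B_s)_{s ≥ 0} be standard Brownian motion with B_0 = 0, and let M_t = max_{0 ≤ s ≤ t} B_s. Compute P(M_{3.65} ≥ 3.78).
P(M_{3.65} ≥ 3.78) = 2·P(B_{3.65} ≥ 3.78) = 2(1 − Φ(3.78/√3.65)) ≈ 0.0479

By the reflection principle for Brownian motion, P(M_t ≥ a) = 2 · P(B_t ≥ a) for a ≥ 0. Since B_t ~ N(0, t), P(B_t ≥ 3.78) = 1 − Φ(3.78/√t) = 1 − Φ(3.78/√3.65) = 1 − Φ(1.9785). So
  P(M_{3.65} ≥ 3.78) = 2(1 − Φ(1.9785)) ≈ 0.0479.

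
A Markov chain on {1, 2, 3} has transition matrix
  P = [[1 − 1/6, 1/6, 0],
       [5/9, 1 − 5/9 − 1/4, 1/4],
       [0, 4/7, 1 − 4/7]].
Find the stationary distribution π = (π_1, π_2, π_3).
π = (160/229, 48/229, 21/229)

This is a birth-death chain on three states, which satisfies detailed balance: π_1 · P_{12} = π_2 · P_{21} and π_2 · P_{23} = π_3 · P_{32}.
From π_1 · 1/6 = π_2 · 5/9: π_2/π_1 = (1/6)/(5/9) = 3/10.
From π_2 · 1/4 = π_3 · 4/7: π_3/π_2 = (1/4)/(4/7) = 7/16.
Take π_1 proportional to 1; then unnormalized π = (1, 3/10, 21/160). Normalize by dividing by the sum 229/160:
  π = (160/229, 48/229, 21/229).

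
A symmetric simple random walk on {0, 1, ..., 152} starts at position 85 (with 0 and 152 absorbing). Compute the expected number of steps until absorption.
E[τ | X_0 = 85] = 5695

Let v_k = E[τ | X_0 = k]. Boundary: v_0 = v_152 = 0. Recurrence: v_k = 1 + (v_{k-1} + v_{k+1})/2 for 1 ≤ k ≤ 151. The particular solution to v_k − (v_{k-1} + v_{k+1})/2 = 1 is v_k = −k^2. Adding homogeneous solution A + B k and matching boundaries gives v_k = k (152 − k). Substituting k = 85: v_85 = 85 · 67 = 5695.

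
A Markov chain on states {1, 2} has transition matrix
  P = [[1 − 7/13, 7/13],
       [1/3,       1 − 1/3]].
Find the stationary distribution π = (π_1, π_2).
π_1 = 13/34, π_2 = 21/34

Solve πP = π with π_1 + π_2 = 1. From πP = π: π_1 · (1 − 7/13) + π_2 · 1/3 = π_1 ⇒ π_2 · 1/3 = π_1 · 7/13 ⇒ π_2/π_1 = (7/13)/(1/3) = 21/13. Together with π_1 + π_2 = 1:
  π_1 = (1/3)/(7/13 + 1/3) = (1/3)/(34/39) = 13/34,
  π_2 = (7/13)/(7/13 + 1/3) = (7/13)/(34/39) = 21/34.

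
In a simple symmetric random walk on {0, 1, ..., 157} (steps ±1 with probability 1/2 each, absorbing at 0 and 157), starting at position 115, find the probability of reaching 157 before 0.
P(hit 157 before 0) = 115/157

Let u_k = P(hit 157 before 0 | start at k). Then u_0 = 0, u_157 = 1, and u_k = u_{k-1}/2 + u_{k+1}/2 for 1 ≤ k ≤ 156. This harmonic recurrence is solved by u_k = k/157, giving u_115 = 115/157.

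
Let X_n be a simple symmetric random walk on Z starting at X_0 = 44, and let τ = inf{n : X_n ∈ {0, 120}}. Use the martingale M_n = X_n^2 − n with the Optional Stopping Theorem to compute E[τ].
E[τ] = 3344

M_n = X_n^2 − n is a martingale (since E[X_{n+1}^2 | F_n] = X_n^2 + 1). By OST (τ has finite mean in a bounded region), E[M_τ] = E[M_0] = X_0^2 − 0 = 44^2 = 1936. Also E[M_τ] = E[X_τ^2] − E[τ]. The walk exits at 0 or 120, with P(hit 120 first) = 44/120, so E[X_τ^2] = 120^2 · 44/120 + 0 = 5280. Thus E[τ] = E[X_τ^2] − E[M_τ] = 5280 − 1936 = 3344 = 44(120 − 44) = 3344.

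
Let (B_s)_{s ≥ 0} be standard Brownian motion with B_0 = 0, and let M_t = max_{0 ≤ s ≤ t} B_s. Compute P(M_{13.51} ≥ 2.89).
P(M_{13.51} ≥ 2.89) = 2·P(B_{13.51} ≥ 2.89) = 2(1 − Φ(2.89/√13.51)) ≈ 0.4317

By the reflection principle for Brownian motion, P(M_t ≥ a) = 2 · P(B_t ≥ a) for a ≥ 0. Since B_t ~ N(0, t), P(B_t ≥ 2.89) = 1 − Φ(2.89/√t) = 1 − Φ(2.89/√13.51) = 1 − Φ(0.7863). So
  P(M_{13.51} ≥ 2.89) = 2(1 − Φ(0.7863)) ≈ 0.4317.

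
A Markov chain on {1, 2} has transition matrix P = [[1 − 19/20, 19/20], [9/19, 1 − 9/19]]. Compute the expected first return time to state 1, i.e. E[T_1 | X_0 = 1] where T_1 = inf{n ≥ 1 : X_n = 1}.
E[T_1 | X_0 = 1] = 1/π_1 = 541/180

For an irreducible recurrent Markov chain with stationary distribution π, E[T_i | X_0 = i] = 1/π_i (Kac's formula). Here π_1 = (9/19)/(19/20 + 9/19) = (9/19)/(541/380) = 180/541, so E[T_1 | X_0 = 1] = 1/π_1 = (19/20 + 9/19)/(9/19) = (541/380)/(9/19) = 541/180.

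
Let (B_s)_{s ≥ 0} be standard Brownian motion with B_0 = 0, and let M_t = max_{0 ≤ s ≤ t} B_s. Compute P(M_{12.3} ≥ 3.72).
P(M_{12.3} ≥ 3.72) = 2·P(B_{12.3} ≥ 3.72) = 2(1 − Φ(3.72/√12.3)) ≈ 0.2888

By the reflection principle for Brownian motion, P(M_t ≥ a) = 2 · P(B_t ≥ a) for a ≥ 0. Since B_t ~ N(0, t), P(B_t ≥ 3.72) = 1 − Φ(3.72/√t) = 1 − Φ(3.72/√12.3) = 1 − Φ(1.0607). So
  P(M_{12.3} ≥ 3.72) = 2(1 − Φ(1.0607)) ≈ 0.2888.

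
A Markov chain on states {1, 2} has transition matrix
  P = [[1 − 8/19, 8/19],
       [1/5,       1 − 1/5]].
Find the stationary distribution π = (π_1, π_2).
π_1 = 19/59, π_2 = 40/59

Solve πP = π with π_1 + π_2 = 1. From πP = π: π_1 · (1 − 8/19) + π_2 · 1/5 = π_1 ⇒ π_2 · 1/5 = π_1 · 8/19 ⇒ π_2/π_1 = (8/19)/(1/5) = 40/19. Together with π_1 + π_2 = 1:
  π_1 = (1/5)/(8/19 + 1/5) = (1/5)/(59/95) = 19/59,
  π_2 = (8/19)/(8/19 + 1/5) = (8/19)/(59/95) = 40/59.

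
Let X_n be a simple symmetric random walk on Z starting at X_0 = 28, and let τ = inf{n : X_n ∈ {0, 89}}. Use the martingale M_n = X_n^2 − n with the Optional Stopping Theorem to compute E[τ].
E[τ] = 1708

M_n = X_n^2 − n is a martingale (since E[X_{n+1}^2 | F_n] = X_n^2 + 1). By OST (τ has finite mean in a bounded region), E[M_τ] = E[M_0] = X_0^2 − 0 = 28^2 = 784. Also E[M_τ] = E[X_τ^2] − E[τ]. The walk exits at 0 or 89, with P(hit 89 first) = 28/89, so E[X_τ^2] = 89^2 · 28/89 + 0 = 2492. Thus E[τ] = E[X_τ^2] − E[M_τ] = 2492 − 784 = 1708 = 28(89 − 28) = 1708.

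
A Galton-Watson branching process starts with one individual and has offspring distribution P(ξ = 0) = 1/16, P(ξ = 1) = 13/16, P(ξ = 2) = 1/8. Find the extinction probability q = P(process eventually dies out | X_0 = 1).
q = 1/2

The pgf is f(s) = 1/16 + 13/16·s + 1/8·s². The extinction probability q is the smallest fixed point of f in [0, 1]. Setting s = f(s):
  1/8·s² + (13/16 − 1)·s + 1/16 = 0
  1/8·s² − (1/16 + 1/8)·s + 1/16 = 0
which factors as (s − 1)·(1/8·s − 1/16) = 0, giving roots s = 1 and s = (1/16)/(1/8) = 1/2.
Mean offspring μ = 13/16 + 2·1/8 = 17/16 > 1 (supercritical), so q < 1. The extinction probability is the smaller root: q = (1/16)/(1/8) = 1/2.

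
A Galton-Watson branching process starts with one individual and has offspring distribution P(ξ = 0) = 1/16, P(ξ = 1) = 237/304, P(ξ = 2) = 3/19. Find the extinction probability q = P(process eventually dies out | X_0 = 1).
q = 19/48

The pgf is f(s) = 1/16 + 237/304·s + 3/19·s². The extinction probability q is the smallest fixed point of f in [0, 1]. Setting s = f(s):
  3/19·s² + (237/304 − 1)·s + 1/16 = 0
  3/19·s² − (1/16 + 3/19)·s + 1/16 = 0
which factors as (s − 1)·(3/19·s − 1/16) = 0, giving roots s = 1 and s = (1/16)/(3/19) = 19/48.
Mean offspring μ = 237/304 + 2·3/19 = 333/304 > 1 (supercritical), so q < 1. The extinction probability is the smaller root: q = (1/16)/(3/19) = 19/48.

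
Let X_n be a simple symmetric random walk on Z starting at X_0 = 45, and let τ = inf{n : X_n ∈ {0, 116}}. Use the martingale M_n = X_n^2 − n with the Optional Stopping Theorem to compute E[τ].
E[τ] = 3195

M_n = X_n^2 − n is a martingale (since E[X_{n+1}^2 | F_n] = X_n^2 + 1). By OST (τ has finite mean in a bounded region), E[M_τ] = E[M_0] = X_0^2 − 0 = 45^2 = 2025. Also E[M_τ] = E[X_τ^2] − E[τ]. The walk exits at 0 or 116, with P(hit 116 first) = 45/116, so E[X_τ^2] = 116^2 · 45/116 + 0 = 5220. Thus E[τ] = E[X_τ^2] − E[M_τ] = 5220 − 2025 = 3195 = 45(116 − 45) = 3195.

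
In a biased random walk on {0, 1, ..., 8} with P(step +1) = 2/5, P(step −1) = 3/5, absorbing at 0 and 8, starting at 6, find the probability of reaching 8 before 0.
P(hit 8 before 0) = (1 − (3/2)^6) / (1 − (3/2)^8) = 532/1261

Let u_k denote P(reach 8 before 0 | start at k). Boundary: u_0 = 0, u_8 = 1. Recurrence: u_k = 2/5·u_{k+1} + 3/5·u_{k-1} for 1 ≤ k ≤ 7. Try u_k = A + B·r^k with r = q/p = (3/5)/(2/5) = 3/2. Substitution satisfies the recurrence; boundary conditions give:
  u_k = (1 − r^k) / (1 − r^N) = (1 − (3/2)^6) / (1 − (3/2)^8) = 532/1261.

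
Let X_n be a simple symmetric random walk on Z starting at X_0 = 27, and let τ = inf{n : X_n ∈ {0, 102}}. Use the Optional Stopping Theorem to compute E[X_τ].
E[X_τ] = 27

X_n is a martingale and τ is a bounded-mean stopping time (indeed τ is finite a.s. with bounded expectation since the walk is in a bounded region). By the OST, E[X_τ] = E[X_0] = 27. Equivalently: E[X_τ] = 102 · P(hit 102 first) + 0 · P(hit 0 first) = 102 · (27/102) = 27.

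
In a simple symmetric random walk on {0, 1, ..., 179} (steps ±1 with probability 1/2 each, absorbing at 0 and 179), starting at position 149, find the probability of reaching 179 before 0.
P(hit 179 before 0) = 149/179

Let u_k = P(hit 179 before 0 | start at k). Then u_0 = 0, u_179 = 1, and u_k = u_{k-1}/2 + u_{k+1}/2 for 1 ≤ k ≤ 178. This harmonic recurrence is solved by u_k = k/179, giving u_149 = 149/179.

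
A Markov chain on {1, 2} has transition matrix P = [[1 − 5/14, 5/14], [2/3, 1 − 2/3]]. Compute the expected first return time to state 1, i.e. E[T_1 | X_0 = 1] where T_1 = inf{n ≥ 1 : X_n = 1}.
E[T_1 | X_0 = 1] = 1/π_1 = 43/28

For an irreducible recurrent Markov chain with stationary distribution π, E[T_i | X_0 = i] = 1/π_i (Kac's formula). Here π_1 = (2/3)/(5/14 + 2/3) = (2/3)/(43/42) = 28/43, so E[T_1 | X_0 = 1] = 1/π_1 = (5/14 + 2/3)/(2/3) = (43/42)/(2/3) = 43/28.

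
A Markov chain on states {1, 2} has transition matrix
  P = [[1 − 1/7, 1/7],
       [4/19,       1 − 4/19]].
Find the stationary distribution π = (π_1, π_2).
π_1 = 28/47, π_2 = 19/47

Solve πP = π with π_1 + π_2 = 1. From πP = π: π_1 · (1 − 1/7) + π_2 · 4/19 = π_1 ⇒ π_2 · 4/19 = π_1 · 1/7 ⇒ π_2/π_1 = (1/7)/(4/19) = 19/28. Together with π_1 + π_2 = 1:
  π_1 = (4/19)/(1/7 + 4/19) = (4/19)/(47/133) = 28/47,
  π_2 = (1/7)/(1/7 + 4/19) = (1/7)/(47/133) = 19/47.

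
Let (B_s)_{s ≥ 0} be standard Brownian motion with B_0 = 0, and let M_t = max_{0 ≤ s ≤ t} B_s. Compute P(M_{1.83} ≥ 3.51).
P(M_{1.83} ≥ 3.51) = 2·P(B_{1.83} ≥ 3.51) = 2(1 − Φ(3.51/√1.83)) ≈ 0.0095

By the reflection principle for Brownian motion, P(M_t ≥ a) = 2 · P(B_t ≥ a) for a ≥ 0. Since B_t ~ N(0, t), P(B_t ≥ 3.51) = 1 − Φ(3.51/√t) = 1 − Φ(3.51/√1.83) = 1 − Φ(2.5947). So
  P(M_{1.83} ≥ 3.51) = 2(1 − Φ(2.5947)) ≈ 0.0095.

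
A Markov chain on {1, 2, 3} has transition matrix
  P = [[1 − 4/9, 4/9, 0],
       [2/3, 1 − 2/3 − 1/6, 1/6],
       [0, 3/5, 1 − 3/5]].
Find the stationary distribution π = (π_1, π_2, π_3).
π = (27/50, 9/25, 1/10)

This is a birth-death chain on three states, which satisfies detailed balance: π_1 · P_{12} = π_2 · P_{21} and π_2 · P_{23} = π_3 · P_{32}.
From π_1 · 4/9 = π_2 · 2/3: π_2/π_1 = (4/9)/(2/3) = 2/3.
From π_2 · 1/6 = π_3 · 3/5: π_3/π_2 = (1/6)/(3/5) = 5/18.
Take π_1 proportional to 1; then unnormalized π = (1, 2/3, 5/27). Normalize by dividing by the sum 50/27:
  π = (27/50, 9/25, 1/10).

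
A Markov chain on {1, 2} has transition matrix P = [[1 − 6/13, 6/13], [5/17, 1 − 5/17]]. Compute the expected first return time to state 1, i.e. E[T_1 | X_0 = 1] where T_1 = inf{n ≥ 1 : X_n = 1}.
E[T_1 | X_0 = 1] = 1/π_1 = 167/65

For an irreducible recurrent Markov chain with stationary distribution π, E[T_i | X_0 = i] = 1/π_i (Kac's formula). Here π_1 = (5/17)/(6/13 + 5/17) = (5/17)/(167/221) = 65/167, so E[T_1 | X_0 = 1] = 1/π_1 = (6/13 + 5/17)/(5/17) = (167/221)/(5/17) = 167/65.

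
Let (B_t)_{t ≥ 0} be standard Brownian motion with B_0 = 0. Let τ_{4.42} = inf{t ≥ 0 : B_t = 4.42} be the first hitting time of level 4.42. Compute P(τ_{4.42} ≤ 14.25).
P(τ_{4.42} ≤ 14.25) = 2(1 − Φ(4.42/√14.25)) = 2(1 − Φ(1.1709)) ≈ 0.2416

By the reflection principle for standard BM, P(τ_b ≤ t) = 2 · P(B_t ≥ b). Since B_t ~ N(0, t), P(B_t ≥ 4.42) = 1 − Φ(4.42/√t) = 1 − Φ(4.42/√14.25) = 1 − Φ(1.1709) ≈ 0.12082. Doubling: P(τ_{4.42} ≤ 14.25) ≈ 2 · 0.12082 = 0.24164 ≈ 0.2416.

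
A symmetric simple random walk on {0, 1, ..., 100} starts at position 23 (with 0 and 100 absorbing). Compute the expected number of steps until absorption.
E[τ | X_0 = 23] = 1771

Let v_k = E[τ | X_0 = k]. Boundary: v_0 = v_100 = 0. Recurrence: v_k = 1 + (v_{k-1} + v_{k+1})/2 for 1 ≤ k ≤ 99. The particular solution to v_k − (v_{k-1} + v_{k+1})/2 = 1 is v_k = −k^2. Adding homogeneous solution A + B k and matching boundaries gives v_k = k (100 − k). Substituting k = 23: v_23 = 23 · 77 = 1771.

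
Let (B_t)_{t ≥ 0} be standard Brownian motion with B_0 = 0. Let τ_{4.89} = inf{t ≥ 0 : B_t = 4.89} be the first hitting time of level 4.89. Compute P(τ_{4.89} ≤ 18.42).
P(τ_{4.89} ≤ 18.42) = 2(1 − Φ(4.89/√18.42)) = 2(1 − Φ(1.1394)) ≈ 0.2545

By the reflection principle for standard BM, P(τ_b ≤ t) = 2 · P(B_t ≥ b). Since B_t ~ N(0, t), P(B_t ≥ 4.89) = 1 − Φ(4.89/√t) = 1 − Φ(4.89/√18.42) = 1 − Φ(1.1394) ≈ 0.12727. Doubling: P(τ_{4.89} ≤ 18.42) ≈ 2 · 0.12727 = 0.25454 ≈ 0.2545.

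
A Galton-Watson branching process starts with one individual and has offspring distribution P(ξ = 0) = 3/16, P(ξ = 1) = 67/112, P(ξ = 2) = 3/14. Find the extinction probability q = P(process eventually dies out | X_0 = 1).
q = 7/8

The pgf is f(s) = 3/16 + 67/112·s + 3/14·s². The extinction probability q is the smallest fixed point of f in [0, 1]. Setting s = f(s):
  3/14·s² + (67/112 − 1)·s + 3/16 = 0
  3/14·s² − (3/16 + 3/14)·s + 3/16 = 0
which factors as (s − 1)·(3/14·s − 3/16) = 0, giving roots s = 1 and s = (3/16)/(3/14) = 7/8.
Mean offspring μ = 67/112 + 2·3/14 = 115/112 > 1 (supercritical), so q < 1. The extinction probability is the smaller root: q = (3/16)/(3/14) = 7/8.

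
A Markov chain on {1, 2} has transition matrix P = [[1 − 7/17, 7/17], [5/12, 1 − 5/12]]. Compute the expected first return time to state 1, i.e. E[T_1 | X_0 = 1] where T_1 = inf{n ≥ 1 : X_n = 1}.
E[T_1 | X_0 = 1] = 1/π_1 = 169/85

For an irreducible recurrent Markov chain with stationary distribution π, E[T_i | X_0 = i] = 1/π_i (Kac's formula). Here π_1 = (5/12)/(7/17 + 5/12) = (5/12)/(169/204) = 85/169, so E[T_1 | X_0 = 1] = 1/π_1 = (7/17 + 5/12)/(5/12) = (169/204)/(5/12) = 169/85.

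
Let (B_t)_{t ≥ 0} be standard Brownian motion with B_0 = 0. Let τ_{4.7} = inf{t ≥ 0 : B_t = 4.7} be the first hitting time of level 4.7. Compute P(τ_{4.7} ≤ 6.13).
P(τ_{4.7} ≤ 6.13) = 2(1 − Φ(4.7/√6.13)) = 2(1 − Φ(1.8983)) ≈ 0.0577

By the reflection principle for standard BM, P(τ_b ≤ t) = 2 · P(B_t ≥ b). Since B_t ~ N(0, t), P(B_t ≥ 4.7) = 1 − Φ(4.7/√t) = 1 − Φ(4.7/√6.13) = 1 − Φ(1.8983) ≈ 0.02883. Doubling: P(τ_{4.7} ≤ 6.13) ≈ 2 · 0.02883 = 0.05766 ≈ 0.0577.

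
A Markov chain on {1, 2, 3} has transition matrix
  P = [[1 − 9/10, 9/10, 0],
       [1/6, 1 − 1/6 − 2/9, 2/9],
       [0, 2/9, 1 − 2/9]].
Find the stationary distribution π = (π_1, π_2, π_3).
π = (5/59, 27/59, 27/59)

This is a birth-death chain on three states, which satisfies detailed balance: π_1 · P_{12} = π_2 · P_{21} and π_2 · P_{23} = π_3 · P_{32}.
From π_1 · 9/10 = π_2 · 1/6: π_2/π_1 = (9/10)/(1/6) = 27/5.
From π_2 · 2/9 = π_3 · 2/9: π_3/π_2 = (2/9)/(2/9) = 1.
Take π_1 proportional to 1; then unnormalized π = (1, 27/5, 27/5). Normalize by dividing by the sum 59/5:
  π = (5/59, 27/59, 27/59).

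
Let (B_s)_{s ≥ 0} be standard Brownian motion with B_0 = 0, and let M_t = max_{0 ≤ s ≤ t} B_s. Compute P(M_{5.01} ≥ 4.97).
P(M_{5.01} ≥ 4.97) = 2·P(B_{5.01} ≥ 4.97) = 2(1 − Φ(4.97/√5.01)) ≈ 0.0264

By the reflection principle for Brownian motion, P(M_t ≥ a) = 2 · P(B_t ≥ a) for a ≥ 0. Since B_t ~ N(0, t), P(B_t ≥ 4.97) = 1 − Φ(4.97/√t) = 1 − Φ(4.97/√5.01) = 1 − Φ(2.2204). So
  P(M_{5.01} ≥ 4.97) = 2(1 − Φ(2.2204)) ≈ 0.0264.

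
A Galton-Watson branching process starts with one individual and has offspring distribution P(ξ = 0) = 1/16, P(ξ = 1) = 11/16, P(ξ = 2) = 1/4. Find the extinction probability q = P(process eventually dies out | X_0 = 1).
q = 1/4

The pgf is f(s) = 1/16 + 11/16·s + 1/4·s². The extinction probability q is the smallest fixed point of f in [0, 1]. Setting s = f(s):
  1/4·s² + (11/16 − 1)·s + 1/16 = 0
  1/4·s² − (1/16 + 1/4)·s + 1/16 = 0
which factors as (s − 1)·(1/4·s − 1/16) = 0, giving roots s = 1 and s = (1/16)/(1/4) = 1/4.
Mean offspring μ = 11/16 + 2·1/4 = 19/16 > 1 (supercritical), so q < 1. The extinction probability is the smaller root: q = (1/16)/(1/4) = 1/4.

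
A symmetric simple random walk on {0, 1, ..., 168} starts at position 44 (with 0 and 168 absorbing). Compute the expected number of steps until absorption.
E[τ | X_0 = 44] = 5456

Let v_k = E[τ | X_0 = k]. Boundary: v_0 = v_168 = 0. Recurrence: v_k = 1 + (v_{k-1} + v_{k+1})/2 for 1 ≤ k ≤ 167. The particular solution to v_k − (v_{k-1} + v_{k+1})/2 = 1 is v_k = −k^2. Adding homogeneous solution A + B k and matching boundaries gives v_k = k (168 − k). Substituting k = 44: v_44 = 44 · 124 = 5456.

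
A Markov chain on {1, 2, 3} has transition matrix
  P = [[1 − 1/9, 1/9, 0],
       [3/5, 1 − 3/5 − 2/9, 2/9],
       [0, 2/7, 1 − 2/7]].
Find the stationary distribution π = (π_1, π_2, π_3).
π = (243/323, 45/323, 35/323)

This is a birth-death chain on three states, which satisfies detailed balance: π_1 · P_{12} = π_2 · P_{21} and π_2 · P_{23} = π_3 · P_{32}.
From π_1 · 1/9 = π_2 · 3/5: π_2/π_1 = (1/9)/(3/5) = 5/27.
From π_2 · 2/9 = π_3 · 2/7: π_3/π_2 = (2/9)/(2/7) = 7/9.
Take π_1 proportional to 1; then unnormalized π = (1, 5/27, 35/243). Normalize by dividing by the sum 323/243:
  π = (243/323, 45/323, 35/323).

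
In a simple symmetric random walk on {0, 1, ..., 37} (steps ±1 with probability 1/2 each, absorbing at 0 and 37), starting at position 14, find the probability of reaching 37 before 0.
P(hit 37 before 0) = 14/37

Let u_k = P(hit 37 before 0 | start at k). Then u_0 = 0, u_37 = 1, and u_k = u_{k-1}/2 + u_{k+1}/2 for 1 ≤ k ≤ 36. This harmonic recurrence is solved by u_k = k/37, giving u_14 = 14/37.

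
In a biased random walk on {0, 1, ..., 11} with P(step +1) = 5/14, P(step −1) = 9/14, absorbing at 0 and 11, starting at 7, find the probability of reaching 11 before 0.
P(hit 11 before 0) = (1 − (9/5)^7) / (1 − (9/5)^11) = 735131875/7833057871

Let u_k denote P(reach 11 before 0 | start at k). Boundary: u_0 = 0, u_11 = 1. Recurrence: u_k = 5/14·u_{k+1} + 9/14·u_{k-1} for 1 ≤ k ≤ 10. Try u_k = A + B·r^k with r = q/p = (9/14)/(5/14) = 9/5. Substitution satisfies the recurrence; boundary conditions give:
  u_k = (1 − r^k) / (1 − r^N) = (1 − (9/5)^7) / (1 − (9/5)^11) = 735131875/7833057871.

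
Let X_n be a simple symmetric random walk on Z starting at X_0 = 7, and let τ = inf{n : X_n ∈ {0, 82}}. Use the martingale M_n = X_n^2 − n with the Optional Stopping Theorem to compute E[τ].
E[τ] = 525

M_n = X_n^2 − n is a martingale (since E[X_{n+1}^2 | F_n] = X_n^2 + 1). By OST (τ has finite mean in a bounded region), E[M_τ] = E[M_0] = X_0^2 − 0 = 7^2 = 49. Also E[M_τ] = E[X_τ^2] − E[τ]. The walk exits at 0 or 82, with P(hit 82 first) = 7/82, so E[X_τ^2] = 82^2 · 7/82 + 0 = 574. Thus E[τ] = E[X_τ^2] − E[M_τ] = 574 − 49 = 525 = 7(82 − 7) = 525.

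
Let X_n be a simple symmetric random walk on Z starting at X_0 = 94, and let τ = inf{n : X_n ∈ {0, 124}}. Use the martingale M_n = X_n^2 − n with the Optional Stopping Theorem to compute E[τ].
E[τ] = 2820

M_n = X_n^2 − n is a martingale (since E[X_{n+1}^2 | F_n] = X_n^2 + 1). By OST (τ has finite mean in a bounded region), E[M_τ] = E[M_0] = X_0^2 − 0 = 94^2 = 8836. Also E[M_τ] = E[X_τ^2] − E[τ]. The walk exits at 0 or 124, with P(hit 124 first) = 94/124, so E[X_τ^2] = 124^2 · 94/124 + 0 = 11656. Thus E[τ] = E[X_τ^2] − E[M_τ] = 11656 − 8836 = 2820 = 94(124 − 94) = 2820.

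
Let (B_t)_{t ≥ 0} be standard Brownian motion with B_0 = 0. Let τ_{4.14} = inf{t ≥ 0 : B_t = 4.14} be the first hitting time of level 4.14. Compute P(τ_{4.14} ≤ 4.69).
P(τ_{4.14} ≤ 4.69) = 2(1 − Φ(4.14/√4.69)) = 2(1 − Φ(1.9117)) ≈ 0.0559

By the reflection principle for standard BM, P(τ_b ≤ t) = 2 · P(B_t ≥ b). Since B_t ~ N(0, t), P(B_t ≥ 4.14) = 1 − Φ(4.14/√t) = 1 − Φ(4.14/√4.69) = 1 − Φ(1.9117) ≈ 0.02796. Doubling: P(τ_{4.14} ≤ 4.69) ≈ 2 · 0.02796 = 0.05592 ≈ 0.0559.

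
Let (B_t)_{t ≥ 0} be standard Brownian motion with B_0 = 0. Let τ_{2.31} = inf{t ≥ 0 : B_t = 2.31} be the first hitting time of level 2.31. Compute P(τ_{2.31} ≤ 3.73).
P(τ_{2.31} ≤ 3.73) = 2(1 − Φ(2.31/√3.73)) = 2(1 − Φ(1.1961)) ≈ 0.2317

By the reflection principle for standard BM, P(τ_b ≤ t) = 2 · P(B_t ≥ b). Since B_t ~ N(0, t), P(B_t ≥ 2.31) = 1 − Φ(2.31/√t) = 1 − Φ(2.31/√3.73) = 1 − Φ(1.1961) ≈ 0.11583. Doubling: P(τ_{2.31} ≤ 3.73) ≈ 2 · 0.11583 = 0.23166 ≈ 0.2317.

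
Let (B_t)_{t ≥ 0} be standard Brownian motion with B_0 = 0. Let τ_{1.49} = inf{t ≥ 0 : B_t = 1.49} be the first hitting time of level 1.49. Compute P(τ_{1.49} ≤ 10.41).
P(τ_{1.49} ≤ 10.41) = 2(1 − Φ(1.49/√10.41)) = 2(1 − Φ(0.4618)) ≈ 0.6442

By the reflection principle for standard BM, P(τ_b ≤ t) = 2 · P(B_t ≥ b). Since B_t ~ N(0, t), P(B_t ≥ 1.49) = 1 − Φ(1.49/√t) = 1 − Φ(1.49/√10.41) = 1 − Φ(0.4618) ≈ 0.32211. Doubling: P(τ_{1.49} ≤ 10.41) ≈ 2 · 0.32211 = 0.64422 ≈ 0.6442.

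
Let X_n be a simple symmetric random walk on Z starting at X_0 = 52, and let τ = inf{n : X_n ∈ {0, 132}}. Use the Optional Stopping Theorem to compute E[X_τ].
E[X_τ] = 52

X_n is a martingale and τ is a bounded-mean stopping time (indeed τ is finite a.s. with bounded expectation since the walk is in a bounded region). By the OST, E[X_τ] = E[X_0] = 52. Equivalently: E[X_τ] = 132 · P(hit 132 first) + 0 · P(hit 0 first) = 132 · (52/132) = 52.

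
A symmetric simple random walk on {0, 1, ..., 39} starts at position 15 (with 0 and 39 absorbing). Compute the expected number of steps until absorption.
E[τ | X_0 = 15] = 360

Let v_k = E[τ | X_0 = k]. Boundary: v_0 = v_39 = 0. Recurrence: v_k = 1 + (v_{k-1} + v_{k+1})/2 for 1 ≤ k ≤ 38. The particular solution to v_k − (v_{k-1} + v_{k+1})/2 = 1 is v_k = −k^2. Adding homogeneous solution A + B k and matching boundaries gives v_k = k (39 − k). Substituting k = 15: v_15 = 15 · 24 = 360.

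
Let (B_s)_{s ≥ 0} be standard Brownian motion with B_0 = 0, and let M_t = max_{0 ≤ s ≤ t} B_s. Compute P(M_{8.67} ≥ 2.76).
P(M_{8.67} ≥ 2.76) = 2·P(B_{8.67} ≥ 2.76) = 2(1 − Φ(2.76/√8.67)) ≈ 0.3486

By the reflection principle for Brownian motion, P(M_t ≥ a) = 2 · P(B_t ≥ a) for a ≥ 0. Since B_t ~ N(0, t), P(B_t ≥ 2.76) = 1 − Φ(2.76/√t) = 1 − Φ(2.76/√8.67) = 1 − Φ(0.9373). So
  P(M_{8.67} ≥ 2.76) = 2(1 − Φ(0.9373)) ≈ 0.3486.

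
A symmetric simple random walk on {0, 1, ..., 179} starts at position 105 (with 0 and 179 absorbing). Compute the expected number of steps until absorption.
E[τ | X_0 = 105] = 7770

Let v_k = E[τ | X_0 = k]. Boundary: v_0 = v_179 = 0. Recurrence: v_k = 1 + (v_{k-1} + v_{k+1})/2 for 1 ≤ k ≤ 178. The particular solution to v_k − (v_{k-1} + v_{k+1})/2 = 1 is v_k = −k^2. Adding homogeneous solution A + B k and matching boundaries gives v_k = k (179 − k). Substituting k = 105: v_105 = 105 · 74 = 7770.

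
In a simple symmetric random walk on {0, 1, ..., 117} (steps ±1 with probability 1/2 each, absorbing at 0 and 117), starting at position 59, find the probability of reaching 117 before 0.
P(hit 117 before 0) = 59/117

Let u_k = P(hit 117 before 0 | start at k). Then u_0 = 0, u_117 = 1, and u_k = u_{k-1}/2 + u_{k+1}/2 for 1 ≤ k ≤ 116. This harmonic recurrence is solved by u_k = k/117, giving u_59 = 59/117.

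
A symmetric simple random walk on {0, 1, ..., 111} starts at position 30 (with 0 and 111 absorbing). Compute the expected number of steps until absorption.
E[τ | X_0 = 30] = 2430

Let v_k = E[τ | X_0 = k]. Boundary: v_0 = v_111 = 0. Recurrence: v_k = 1 + (v_{k-1} + v_{k+1})/2 for 1 ≤ k ≤ 110. The particular solution to v_k − (v_{k-1} + v_{k+1})/2 = 1 is v_k = −k^2. Adding homogeneous solution A + B k and matching boundaries gives v_k = k (111 − k). Substituting k = 30: v_30 = 30 · 81 = 2430.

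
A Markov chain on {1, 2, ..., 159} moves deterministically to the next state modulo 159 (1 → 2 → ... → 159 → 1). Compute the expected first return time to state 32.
E[T_32 | X_0 = 32] = 159

The chain cycles deterministically, so starting at state 32 it returns in exactly 159 steps. Equivalently, the stationary distribution is uniform π_j = 1/159 for every state j, so by Kac's formula E[T_32] = 1/π_32 = 159.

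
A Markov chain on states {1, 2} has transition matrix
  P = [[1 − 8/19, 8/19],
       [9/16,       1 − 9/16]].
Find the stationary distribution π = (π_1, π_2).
π_1 = 171/299, π_2 = 128/299

Solve πP = π with π_1 + π_2 = 1. From πP = π: π_1 · (1 − 8/19) + π_2 · 9/16 = π_1 ⇒ π_2 · 9/16 = π_1 · 8/19 ⇒ π_2/π_1 = (8/19)/(9/16) = 128/171. Together with π_1 + π_2 = 1:
  π_1 = (9/16)/(8/19 + 9/16) = (9/16)/(299/304) = 171/299,
  π_2 = (8/19)/(8/19 + 9/16) = (8/19)/(299/304) = 128/299.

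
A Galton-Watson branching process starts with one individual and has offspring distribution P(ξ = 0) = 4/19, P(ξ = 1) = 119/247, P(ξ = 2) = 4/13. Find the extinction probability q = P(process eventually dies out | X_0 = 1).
q = 13/19

The pgf is f(s) = 4/19 + 119/247·s + 4/13·s². The extinction probability q is the smallest fixed point of f in [0, 1]. Setting s = f(s):
  4/13·s² + (119/247 − 1)·s + 4/19 = 0
  4/13·s² − (4/19 + 4/13)·s + 4/19 = 0
which factors as (s − 1)·(4/13·s − 4/19) = 0, giving roots s = 1 and s = (4/19)/(4/13) = 13/19.
Mean offspring μ = 119/247 + 2·4/13 = 271/247 > 1 (supercritical), so q < 1. The extinction probability is the smaller root: q = (4/19)/(4/13) = 13/19.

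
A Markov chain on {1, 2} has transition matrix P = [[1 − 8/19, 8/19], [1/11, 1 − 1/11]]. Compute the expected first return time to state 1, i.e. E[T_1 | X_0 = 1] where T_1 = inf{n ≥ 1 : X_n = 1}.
E[T_1 | X_0 = 1] = 1/π_1 = 107/19

For an irreducible recurrent Markov chain with stationary distribution π, E[T_i | X_0 = i] = 1/π_i (Kac's formula). Here π_1 = (1/11)/(8/19 + 1/11) = (1/11)/(107/209) = 19/107, so E[T_1 | X_0 = 1] = 1/π_1 = (8/19 + 1/11)/(1/11) = (107/209)/(1/11) = 107/19.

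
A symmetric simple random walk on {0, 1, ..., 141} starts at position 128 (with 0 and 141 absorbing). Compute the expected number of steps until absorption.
E[τ | X_0 = 128] = 1664

Let v_k = E[τ | X_0 = k]. Boundary: v_0 = v_141 = 0. Recurrence: v_k = 1 + (v_{k-1} + v_{k+1})/2 for 1 ≤ k ≤ 140. The particular solution to v_k − (v_{k-1} + v_{k+1})/2 = 1 is v_k = −k^2. Adding homogeneous solution A + B k and matching boundaries gives v_k = k (141 − k). Substituting k = 128: v_128 = 128 · 13 = 1664.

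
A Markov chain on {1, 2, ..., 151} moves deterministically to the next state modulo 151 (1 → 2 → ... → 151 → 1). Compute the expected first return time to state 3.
E[T_3 | X_0 = 3] = 151

The chain cycles deterministically, so starting at state 3 it returns in exactly 151 steps. Equivalently, the stationary distribution is uniform π_j = 1/151 for every state j, so by Kac's formula E[T_3] = 1/π_3 = 151.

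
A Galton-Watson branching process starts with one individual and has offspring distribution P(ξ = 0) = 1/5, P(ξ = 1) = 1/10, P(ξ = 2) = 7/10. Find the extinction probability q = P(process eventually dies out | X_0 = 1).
q = 2/7

The pgf is f(s) = 1/5 + 1/10·s + 7/10·s². The extinction probability q is the smallest fixed point of f in [0, 1]. Setting s = f(s):
  7/10·s² + (1/10 − 1)·s + 1/5 = 0
  7/10·s² − (1/5 + 7/10)·s + 1/5 = 0
which factors as (s − 1)·(7/10·s − 1/5) = 0, giving roots s = 1 and s = (1/5)/(7/10) = 2/7.
Mean offspring μ = 1/10 + 2·7/10 = 3/2 > 1 (supercritical), so q < 1. The extinction probability is the smaller root: q = (1/5)/(7/10) = 2/7.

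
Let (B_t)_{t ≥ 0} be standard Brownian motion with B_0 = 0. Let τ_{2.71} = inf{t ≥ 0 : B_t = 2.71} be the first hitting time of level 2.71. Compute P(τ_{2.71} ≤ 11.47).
P(τ_{2.71} ≤ 11.47) = 2(1 − Φ(2.71/√11.47)) = 2(1 − Φ(0.8002)) ≈ 0.4236

By the reflection principle for standard BM, P(τ_b ≤ t) = 2 · P(B_t ≥ b). Since B_t ~ N(0, t), P(B_t ≥ 2.71) = 1 − Φ(2.71/√t) = 1 − Φ(2.71/√11.47) = 1 − Φ(0.8002) ≈ 0.21180. Doubling: P(τ_{2.71} ≤ 11.47) ≈ 2 · 0.21180 = 0.42360 ≈ 0.4236.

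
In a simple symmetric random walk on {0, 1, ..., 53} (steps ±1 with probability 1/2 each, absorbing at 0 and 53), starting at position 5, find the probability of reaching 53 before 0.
P(hit 53 before 0) = 5/53

Let u_k = P(hit 53 before 0 | start at k). Then u_0 = 0, u_53 = 1, and u_k = u_{k-1}/2 + u_{k+1}/2 for 1 ≤ k ≤ 52. This harmonic recurrence is solved by u_k = k/53, giving u_5 = 5/53.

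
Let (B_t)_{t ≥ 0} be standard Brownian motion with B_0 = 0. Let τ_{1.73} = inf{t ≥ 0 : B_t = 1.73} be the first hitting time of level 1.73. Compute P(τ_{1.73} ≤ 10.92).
P(τ_{1.73} ≤ 10.92) = 2(1 − Φ(1.73/√10.92)) = 2(1 − Φ(0.5235)) ≈ 0.6006

By the reflection principle for standard BM, P(τ_b ≤ t) = 2 · P(B_t ≥ b). Since B_t ~ N(0, t), P(B_t ≥ 1.73) = 1 − Φ(1.73/√t) = 1 − Φ(1.73/√10.92) = 1 − Φ(0.5235) ≈ 0.30031. Doubling: P(τ_{1.73} ≤ 10.92) ≈ 2 · 0.30031 = 0.60062 ≈ 0.6006.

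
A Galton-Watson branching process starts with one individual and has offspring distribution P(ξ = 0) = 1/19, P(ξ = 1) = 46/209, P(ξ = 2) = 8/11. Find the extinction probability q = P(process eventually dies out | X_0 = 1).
q = 11/152

The pgf is f(s) = 1/19 + 46/209·s + 8/11·s². The extinction probability q is the smallest fixed point of f in [0, 1]. Setting s = f(s):
  8/11·s² + (46/209 − 1)·s + 1/19 = 0
  8/11·s² − (1/19 + 8/11)·s + 1/19 = 0
which factors as (s − 1)·(8/11·s − 1/19) = 0, giving roots s = 1 and s = (1/19)/(8/11) = 11/152.
Mean offspring μ = 46/209 + 2·8/11 = 350/209 > 1 (supercritical), so q < 1. The extinction probability is the smaller root: q = (1/19)/(8/11) = 11/152.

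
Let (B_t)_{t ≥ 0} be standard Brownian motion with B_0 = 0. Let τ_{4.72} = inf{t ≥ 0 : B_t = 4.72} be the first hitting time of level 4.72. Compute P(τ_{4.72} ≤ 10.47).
P(τ_{4.72} ≤ 10.47) = 2(1 − Φ(4.72/√10.47)) = 2(1 − Φ(1.4587)) ≈ 0.1446

By the reflection principle for standard BM, P(τ_b ≤ t) = 2 · P(B_t ≥ b). Since B_t ~ N(0, t), P(B_t ≥ 4.72) = 1 − Φ(4.72/√t) = 1 − Φ(4.72/√10.47) = 1 − Φ(1.4587) ≈ 0.07232. Doubling: P(τ_{4.72} ≤ 10.47) ≈ 2 · 0.07232 = 0.14464 ≈ 0.1446.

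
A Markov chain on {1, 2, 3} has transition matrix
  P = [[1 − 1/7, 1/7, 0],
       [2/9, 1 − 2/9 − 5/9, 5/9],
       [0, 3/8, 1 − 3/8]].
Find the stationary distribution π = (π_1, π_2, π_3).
π = (42/109, 27/109, 40/109)

This is a birth-death chain on three states, which satisfies detailed balance: π_1 · P_{12} = π_2 · P_{21} and π_2 · P_{23} = π_3 · P_{32}.
From π_1 · 1/7 = π_2 · 2/9: π_2/π_1 = (1/7)/(2/9) = 9/14.
From π_2 · 5/9 = π_3 · 3/8: π_3/π_2 = (5/9)/(3/8) = 40/27.
Take π_1 proportional to 1; then unnormalized π = (1, 9/14, 20/21). Normalize by dividing by the sum 109/42:
  π = (42/109, 27/109, 40/109).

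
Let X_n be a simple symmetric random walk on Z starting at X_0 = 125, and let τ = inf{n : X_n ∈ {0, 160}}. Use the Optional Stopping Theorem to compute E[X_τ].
E[X_τ] = 125

X_n is a martingale and τ is a bounded-mean stopping time (indeed τ is finite a.s. with bounded expectation since the walk is in a bounded region). By the OST, E[X_τ] = E[X_0] = 125. Equivalently: E[X_τ] = 160 · P(hit 160 first) + 0 · P(hit 0 first) = 160 · (125/160) = 125.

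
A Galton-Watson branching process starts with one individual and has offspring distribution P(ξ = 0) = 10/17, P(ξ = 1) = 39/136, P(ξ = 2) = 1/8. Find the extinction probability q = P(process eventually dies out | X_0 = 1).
q = 1

Mean offspring μ = 0·10/17 + 1·39/136 + 2·1/8 = 73/136 ≤ 1. For μ ≤ 1 with offspring not concentrated at 1, the Galton-Watson process goes extinct almost surely, so q = 1.
(Algebraic check: The pgf is f(s) = 10/17 + 39/136·s + 1/8·s². The extinction probability q is the smallest fixed point of f in [0, 1]. Setting s = f(s):
  1/8·s² + (39/136 − 1)·s + 10/17 = 0
  1/8·s² − (10/17 + 1/8)·s + 10/17 = 0
which factors as (s − 1)·(1/8·s − 10/17) = 0, giving roots s = 1 and s = (10/17)/(1/8) = 80/17. Since 80/17 ≥ 1, the smallest root in [0, 1] is s = 1.)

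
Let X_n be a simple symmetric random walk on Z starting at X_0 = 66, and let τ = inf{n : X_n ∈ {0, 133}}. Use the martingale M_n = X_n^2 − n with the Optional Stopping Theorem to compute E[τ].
E[τ] = 4422

M_n = X_n^2 − n is a martingale (since E[X_{n+1}^2 | F_n] = X_n^2 + 1). By OST (τ has finite mean in a bounded region), E[M_τ] = E[M_0] = X_0^2 − 0 = 66^2 = 4356. Also E[M_τ] = E[X_τ^2] − E[τ]. The walk exits at 0 or 133, with P(hit 133 first) = 66/133, so E[X_τ^2] = 133^2 · 66/133 + 0 = 8778. Thus E[τ] = E[X_τ^2] − E[M_τ] = 8778 − 4356 = 4422 = 66(133 − 66) = 4422.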